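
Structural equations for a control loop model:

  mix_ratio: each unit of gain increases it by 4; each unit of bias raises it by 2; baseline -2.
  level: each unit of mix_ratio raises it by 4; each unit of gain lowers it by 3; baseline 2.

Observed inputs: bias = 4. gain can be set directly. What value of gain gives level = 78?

gain = 4

Substituting into the mix_ratio equation gives mix_ratio = 4*gain + 6.
This gives level = 13*gain + 26.
Solve 13*gain + 26 = 78: gain = (78 - 26) / 13 = 4.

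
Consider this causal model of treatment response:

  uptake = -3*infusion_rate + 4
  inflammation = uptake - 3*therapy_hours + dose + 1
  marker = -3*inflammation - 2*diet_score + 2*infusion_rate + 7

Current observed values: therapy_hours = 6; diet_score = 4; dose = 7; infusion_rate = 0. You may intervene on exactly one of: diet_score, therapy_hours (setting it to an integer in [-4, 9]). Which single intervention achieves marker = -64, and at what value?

Intervening on diet_score: marker = -2*diet_score + 25. Reaching -64 requires diet_score = 89/2, not an integer.
Intervening on therapy_hours: with other inputs at their observed values, marker = 9*therapy_hours - 37. Solving for -64 gives therapy_hours = -3, within [-4, 9].

set therapy_hours = -3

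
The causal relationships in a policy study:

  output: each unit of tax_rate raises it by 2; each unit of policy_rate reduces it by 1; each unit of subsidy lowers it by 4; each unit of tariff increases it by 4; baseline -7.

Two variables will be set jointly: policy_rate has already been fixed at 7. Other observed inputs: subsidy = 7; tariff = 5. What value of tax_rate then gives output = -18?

tax_rate = 2

With policy_rate held at 7:
Substituting into the output equation gives output = 2*tax_rate - 22.
Solve 2*tax_rate - 22 = -18: tax_rate = (-18 + 22) / 2 = 2.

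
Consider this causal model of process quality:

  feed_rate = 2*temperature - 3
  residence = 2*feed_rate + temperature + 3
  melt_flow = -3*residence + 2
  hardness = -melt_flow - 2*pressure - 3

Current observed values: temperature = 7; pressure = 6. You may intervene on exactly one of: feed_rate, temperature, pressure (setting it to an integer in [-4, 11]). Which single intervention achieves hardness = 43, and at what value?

Intervening on feed_rate: with other inputs at their observed values, hardness = 6*feed_rate + 13. Solving for 43 gives feed_rate = 5, within [-4, 11].
Intervening on temperature: hardness = 15*temperature - 26. Reaching 43 requires temperature = 23/5, not an integer.
Intervening on pressure: hardness = -2*pressure + 91. Reaching 43 requires pressure = 24, outside [-4, 11].

set feed_rate = 5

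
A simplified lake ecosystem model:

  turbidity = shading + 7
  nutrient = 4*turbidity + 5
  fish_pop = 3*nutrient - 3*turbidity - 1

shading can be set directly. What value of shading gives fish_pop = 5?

shading = -8

Substituting into the nutrient equation gives nutrient = 4*shading + 33.
So fish_pop = 9*shading + 77.
Solve 9*shading + 77 = 5: shading = (5 - 77) / 9 = -8.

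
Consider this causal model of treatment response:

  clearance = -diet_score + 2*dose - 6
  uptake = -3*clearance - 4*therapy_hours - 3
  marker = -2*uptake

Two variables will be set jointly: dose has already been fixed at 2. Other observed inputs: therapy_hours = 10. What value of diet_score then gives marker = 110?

With dose held at 2:
Substituting into the clearance equation gives clearance = -diet_score - 2.
Substituting into the uptake equation gives uptake = 3*diet_score - 37.
So marker = -6*diet_score + 74.
Solve -6*diet_score + 74 = 110: diet_score = (110 - 74) / -6 = -6.

diet_score = -6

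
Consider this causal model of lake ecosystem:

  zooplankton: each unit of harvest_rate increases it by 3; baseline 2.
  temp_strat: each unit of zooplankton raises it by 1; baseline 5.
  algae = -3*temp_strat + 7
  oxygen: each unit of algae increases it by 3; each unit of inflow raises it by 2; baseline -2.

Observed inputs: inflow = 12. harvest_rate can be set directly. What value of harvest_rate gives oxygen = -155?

Substituting into the temp_strat equation gives temp_strat = 3*harvest_rate + 7.
algae becomes -9*harvest_rate - 14.
This gives oxygen = -27*harvest_rate - 20.
Solve -27*harvest_rate - 20 = -155: harvest_rate = (-155 + 20) / -27 = 5.

harvest_rate = 5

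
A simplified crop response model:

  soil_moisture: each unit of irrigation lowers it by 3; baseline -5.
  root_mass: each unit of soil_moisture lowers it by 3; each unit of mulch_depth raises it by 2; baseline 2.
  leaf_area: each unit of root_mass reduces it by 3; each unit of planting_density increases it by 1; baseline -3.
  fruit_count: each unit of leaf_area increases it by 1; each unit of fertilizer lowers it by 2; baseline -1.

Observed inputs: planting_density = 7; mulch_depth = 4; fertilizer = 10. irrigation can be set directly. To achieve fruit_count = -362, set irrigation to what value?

irrigation = 10

Substituting into the root_mass equation gives root_mass = 9*irrigation + 25.
Substituting into the leaf_area equation gives leaf_area = -27*irrigation - 71.
fruit_count becomes -27*irrigation - 92.
Solve -27*irrigation - 92 = -362: irrigation = (-362 + 92) / -27 = 10.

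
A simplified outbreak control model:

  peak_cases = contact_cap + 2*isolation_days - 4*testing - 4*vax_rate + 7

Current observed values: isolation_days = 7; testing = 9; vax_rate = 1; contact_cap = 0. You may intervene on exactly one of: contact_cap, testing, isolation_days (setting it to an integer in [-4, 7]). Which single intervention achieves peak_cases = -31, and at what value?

set isolation_days = 1

Intervening on contact_cap: peak_cases = contact_cap - 19. Reaching -31 requires contact_cap = -12, outside [-4, 7].
Intervening on testing: peak_cases = -4*testing + 17. Reaching -31 requires testing = 12, outside [-4, 7].
Intervening on isolation_days: with other inputs at their observed values, peak_cases = 2*isolation_days - 33. Solving for -31 gives isolation_days = 1, within [-4, 7].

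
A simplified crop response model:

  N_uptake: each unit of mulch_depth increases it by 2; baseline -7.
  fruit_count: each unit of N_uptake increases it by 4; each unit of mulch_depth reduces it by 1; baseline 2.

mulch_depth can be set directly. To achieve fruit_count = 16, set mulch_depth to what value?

Substituting into the fruit_count equation gives fruit_count = 7*mulch_depth - 26.
Solve 7*mulch_depth - 26 = 16: mulch_depth = (16 + 26) / 7 = 6.

mulch_depth = 6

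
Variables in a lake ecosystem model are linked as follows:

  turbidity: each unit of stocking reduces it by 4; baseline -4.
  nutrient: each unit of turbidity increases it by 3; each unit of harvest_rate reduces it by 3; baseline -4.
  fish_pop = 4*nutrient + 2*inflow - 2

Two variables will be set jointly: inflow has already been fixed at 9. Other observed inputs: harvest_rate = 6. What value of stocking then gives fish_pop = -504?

stocking = 8

With inflow held at 9:
Substituting into the nutrient equation gives nutrient = -12*stocking - 34.
So fish_pop = -48*stocking - 120.
Solve -48*stocking - 120 = -504: stocking = (-504 + 120) / -48 = 8.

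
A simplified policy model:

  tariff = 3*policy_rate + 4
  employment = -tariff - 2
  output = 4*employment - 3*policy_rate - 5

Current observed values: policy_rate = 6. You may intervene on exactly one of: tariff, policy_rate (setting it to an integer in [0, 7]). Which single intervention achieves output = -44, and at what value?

Intervening on tariff: output = -4*tariff - 31. Reaching -44 requires tariff = 13/4, not an integer.
Intervening on policy_rate: with other inputs at their observed values, output = -15*policy_rate - 29. Solving for -44 gives policy_rate = 1, within [0, 7].

set policy_rate = 1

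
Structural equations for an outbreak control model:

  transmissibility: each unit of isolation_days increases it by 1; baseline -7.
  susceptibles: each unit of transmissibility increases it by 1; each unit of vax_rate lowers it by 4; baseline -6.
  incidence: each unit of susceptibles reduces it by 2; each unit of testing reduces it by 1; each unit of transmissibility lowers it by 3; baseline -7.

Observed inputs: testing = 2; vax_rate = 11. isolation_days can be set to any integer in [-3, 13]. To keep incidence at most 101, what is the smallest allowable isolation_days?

Substituting into the susceptibles equation gives susceptibles = isolation_days - 57.
Substituting into the incidence equation gives incidence = -5*isolation_days + 126.
Require -5*isolation_days + 126 ≤ 101, so isolation_days ≥ 5.
The smallest integer in [-3, 13] satisfying this is 5.

isolation_days = 5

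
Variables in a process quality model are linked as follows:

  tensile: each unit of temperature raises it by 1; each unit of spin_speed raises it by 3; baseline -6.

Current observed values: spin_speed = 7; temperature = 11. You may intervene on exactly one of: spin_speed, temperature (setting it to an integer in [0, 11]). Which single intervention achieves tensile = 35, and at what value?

set spin_speed = 10

Intervening on spin_speed: with other inputs at their observed values, tensile = 3*spin_speed + 5. Solving for 35 gives spin_speed = 10, within [0, 11].
Intervening on temperature: tensile = temperature + 15. Reaching 35 requires temperature = 20, outside [0, 11].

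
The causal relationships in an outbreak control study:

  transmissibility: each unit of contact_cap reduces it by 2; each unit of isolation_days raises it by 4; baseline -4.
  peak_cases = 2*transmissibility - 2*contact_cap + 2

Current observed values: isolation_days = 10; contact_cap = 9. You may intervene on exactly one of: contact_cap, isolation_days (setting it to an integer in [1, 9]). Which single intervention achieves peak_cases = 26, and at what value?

set contact_cap = 8

Intervening on contact_cap: with other inputs at their observed values, peak_cases = -6*contact_cap + 74. Solving for 26 gives contact_cap = 8, within [1, 9].
Intervening on isolation_days: peak_cases = 8*isolation_days - 60. Reaching 26 requires isolation_days = 43/4, not an integer.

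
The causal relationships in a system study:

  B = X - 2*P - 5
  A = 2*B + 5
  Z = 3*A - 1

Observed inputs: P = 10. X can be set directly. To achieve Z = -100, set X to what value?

Substituting into the B equation gives B = X - 25.
Substituting into the A equation gives A = 2*X - 45.
Substituting into the Z equation gives Z = 6*X - 136.
Solve 6*X - 136 = -100: X = (-100 + 136) / 6 = 6.

X = 6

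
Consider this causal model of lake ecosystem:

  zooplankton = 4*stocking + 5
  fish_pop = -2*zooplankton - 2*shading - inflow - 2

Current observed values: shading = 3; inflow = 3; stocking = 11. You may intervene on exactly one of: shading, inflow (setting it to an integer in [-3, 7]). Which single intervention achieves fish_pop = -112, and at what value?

set inflow = 6

Intervening on shading: fish_pop = -2*shading - 103. Reaching -112 requires shading = 9/2, not an integer.
Intervening on inflow: with other inputs at their observed values, fish_pop = -inflow - 106. Solving for -112 gives inflow = 6, within [-3, 7].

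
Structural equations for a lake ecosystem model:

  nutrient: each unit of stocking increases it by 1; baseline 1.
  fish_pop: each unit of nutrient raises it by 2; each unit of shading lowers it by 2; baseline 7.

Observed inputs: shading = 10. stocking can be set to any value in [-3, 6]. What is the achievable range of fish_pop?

-17 to 1

Substituting into the fish_pop equation gives fish_pop = 2*stocking - 11.
Linear in stocking, so extremes are at the endpoints: stocking = -3 gives fish_pop = -17; stocking = 6 gives fish_pop = 1.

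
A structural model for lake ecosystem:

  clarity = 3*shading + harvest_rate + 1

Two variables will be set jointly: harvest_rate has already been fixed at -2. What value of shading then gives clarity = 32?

shading = 11

With harvest_rate held at -2:
Substituting into the clarity equation gives clarity = 3*shading - 1.
Solve 3*shading - 1 = 32: shading = (32 + 1) / 3 = 11.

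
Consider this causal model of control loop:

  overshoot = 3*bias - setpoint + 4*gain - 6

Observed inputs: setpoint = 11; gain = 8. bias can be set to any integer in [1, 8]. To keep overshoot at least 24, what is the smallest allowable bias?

bias = 3

Substituting into the overshoot equation gives overshoot = 3*bias + 15.
Require 3*bias + 15 ≥ 24, so bias ≥ 3.
The smallest integer in [1, 8] satisfying this is 3.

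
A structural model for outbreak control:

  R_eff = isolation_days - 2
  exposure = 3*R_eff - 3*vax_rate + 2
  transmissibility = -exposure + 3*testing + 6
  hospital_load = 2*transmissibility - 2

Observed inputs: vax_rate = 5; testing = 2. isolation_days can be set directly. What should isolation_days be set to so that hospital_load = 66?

Substituting into the exposure equation gives exposure = 3*isolation_days - 19.
Substituting into the transmissibility equation gives transmissibility = -3*isolation_days + 31.
Substituting into the hospital_load equation gives hospital_load = -6*isolation_days + 60.
Solve -6*isolation_days + 60 = 66: isolation_days = (66 - 60) / -6 = -1.

isolation_days = -1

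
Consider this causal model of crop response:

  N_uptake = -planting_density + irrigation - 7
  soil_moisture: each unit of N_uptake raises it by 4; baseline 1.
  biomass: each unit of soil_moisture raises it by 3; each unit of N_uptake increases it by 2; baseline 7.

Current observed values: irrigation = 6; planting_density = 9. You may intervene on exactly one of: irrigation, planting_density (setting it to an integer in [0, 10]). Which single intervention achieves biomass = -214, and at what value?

set irrigation = 0

Intervening on irrigation: with other inputs at their observed values, biomass = 14*irrigation - 214. Solving for -214 gives irrigation = 0, within [0, 10].
Intervening on planting_density: biomass = -14*planting_density - 4. Reaching -214 requires planting_density = 15, outside [0, 10].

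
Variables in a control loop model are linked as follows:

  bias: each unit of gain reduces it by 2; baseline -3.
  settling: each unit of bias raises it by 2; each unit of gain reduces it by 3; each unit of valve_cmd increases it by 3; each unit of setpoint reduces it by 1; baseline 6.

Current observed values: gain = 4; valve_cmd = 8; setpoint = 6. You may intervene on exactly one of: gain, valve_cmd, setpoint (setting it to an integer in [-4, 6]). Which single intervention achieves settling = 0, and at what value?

Intervening on gain: settling = -7*gain + 18. Reaching 0 requires gain = 18/7, not an integer.
Intervening on valve_cmd: settling = 3*valve_cmd - 34. Reaching 0 requires valve_cmd = 34/3, not an integer.
Intervening on setpoint: with other inputs at their observed values, settling = -setpoint - 4. Solving for 0 gives setpoint = -4, within [-4, 6].

set setpoint = -4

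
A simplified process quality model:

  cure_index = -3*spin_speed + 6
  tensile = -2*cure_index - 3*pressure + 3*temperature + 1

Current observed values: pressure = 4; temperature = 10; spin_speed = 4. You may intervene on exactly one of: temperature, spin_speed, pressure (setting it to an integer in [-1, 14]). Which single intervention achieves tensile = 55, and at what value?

set spin_speed = 8

Intervening on temperature: tensile = 3*temperature + 1. Reaching 55 requires temperature = 18, outside [-1, 14].
Intervening on spin_speed: with other inputs at their observed values, tensile = 6*spin_speed + 7. Solving for 55 gives spin_speed = 8, within [-1, 14].
Intervening on pressure: tensile = -3*pressure + 43. Reaching 55 requires pressure = -4, outside [-1, 14].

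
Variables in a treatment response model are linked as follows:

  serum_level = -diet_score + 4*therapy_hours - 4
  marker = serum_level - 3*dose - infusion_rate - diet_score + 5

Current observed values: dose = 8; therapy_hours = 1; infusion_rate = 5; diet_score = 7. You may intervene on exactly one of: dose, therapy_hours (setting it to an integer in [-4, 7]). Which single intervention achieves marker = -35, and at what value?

Intervening on dose: with other inputs at their observed values, marker = -3*dose - 14. Solving for -35 gives dose = 7, within [-4, 7].
Intervening on therapy_hours: marker = 4*therapy_hours - 42. Reaching -35 requires therapy_hours = 7/4, not an integer.

set dose = 7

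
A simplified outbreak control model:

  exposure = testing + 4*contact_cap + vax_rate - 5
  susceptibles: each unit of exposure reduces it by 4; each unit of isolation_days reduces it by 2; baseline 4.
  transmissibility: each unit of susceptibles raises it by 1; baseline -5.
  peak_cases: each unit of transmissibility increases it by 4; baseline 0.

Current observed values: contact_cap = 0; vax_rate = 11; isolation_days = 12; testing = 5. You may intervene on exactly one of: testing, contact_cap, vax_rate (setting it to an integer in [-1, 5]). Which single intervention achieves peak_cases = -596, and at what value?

set contact_cap = 5

Intervening on testing: peak_cases = -16*testing - 196. Reaching -596 requires testing = 25, outside [-1, 5].
Intervening on contact_cap: with other inputs at their observed values, peak_cases = -64*contact_cap - 276. Solving for -596 gives contact_cap = 5, within [-1, 5].
Intervening on vax_rate: peak_cases = -16*vax_rate - 100. Reaching -596 requires vax_rate = 31, outside [-1, 5].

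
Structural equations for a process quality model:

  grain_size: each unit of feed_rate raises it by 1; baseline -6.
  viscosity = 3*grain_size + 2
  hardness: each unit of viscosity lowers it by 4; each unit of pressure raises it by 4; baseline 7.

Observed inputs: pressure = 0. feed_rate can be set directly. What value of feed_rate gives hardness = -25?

Substituting into the viscosity equation gives viscosity = 3*feed_rate - 16.
This gives hardness = -12*feed_rate + 71.
Solve -12*feed_rate + 71 = -25: feed_rate = (-25 - 71) / -12 = 8.

feed_rate = 8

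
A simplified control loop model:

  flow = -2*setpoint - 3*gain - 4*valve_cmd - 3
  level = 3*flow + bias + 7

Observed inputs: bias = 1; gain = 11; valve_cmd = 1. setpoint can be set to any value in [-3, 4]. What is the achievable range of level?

-136 to -94

Substituting into the flow equation gives flow = -2*setpoint - 40.
Substituting into the level equation gives level = -6*setpoint - 112.
Linear in setpoint, so extremes are at the endpoints: setpoint = -3 gives level = -94; setpoint = 4 gives level = -136.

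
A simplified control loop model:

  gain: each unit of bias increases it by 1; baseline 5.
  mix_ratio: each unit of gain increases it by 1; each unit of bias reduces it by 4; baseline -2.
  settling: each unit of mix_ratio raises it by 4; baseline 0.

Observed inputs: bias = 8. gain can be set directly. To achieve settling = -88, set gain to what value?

Intervening on gain fixes its value directly, overriding its dependence on bias.
Substituting into the mix_ratio equation gives mix_ratio = gain - 34.
settling becomes 4*gain - 136.
Solve 4*gain - 136 = -88: gain = (-88 + 136) / 4 = 12.

gain = 12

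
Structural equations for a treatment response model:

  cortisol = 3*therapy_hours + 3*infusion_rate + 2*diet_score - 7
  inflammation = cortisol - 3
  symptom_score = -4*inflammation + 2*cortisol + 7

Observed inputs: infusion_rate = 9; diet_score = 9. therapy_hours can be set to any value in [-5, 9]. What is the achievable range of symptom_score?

-111 to -27

Substituting into the cortisol equation gives cortisol = 3*therapy_hours + 38.
So inflammation = 3*therapy_hours + 35.
Substituting into the symptom_score equation gives symptom_score = -6*therapy_hours - 57.
Linear in therapy_hours, so extremes are at the endpoints: therapy_hours = -5 gives symptom_score = -27; therapy_hours = 9 gives symptom_score = -111.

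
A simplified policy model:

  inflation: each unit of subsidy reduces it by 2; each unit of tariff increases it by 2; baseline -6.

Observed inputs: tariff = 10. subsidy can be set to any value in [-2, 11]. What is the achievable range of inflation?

-8 to 18

Substituting into the inflation equation gives inflation = -2*subsidy + 14.
Linear in subsidy, so extremes are at the endpoints: subsidy = -2 gives inflation = 18; subsidy = 11 gives inflation = -8.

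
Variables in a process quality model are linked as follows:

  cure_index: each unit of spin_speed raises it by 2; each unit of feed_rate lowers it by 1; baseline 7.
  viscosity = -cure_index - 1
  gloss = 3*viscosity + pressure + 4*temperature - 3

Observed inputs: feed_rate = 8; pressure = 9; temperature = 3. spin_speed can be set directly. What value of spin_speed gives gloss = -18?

spin_speed = 6

Substituting into the cure_index equation gives cure_index = 2*spin_speed - 1.
Substituting into the viscosity equation gives viscosity = -2*spin_speed.
gloss becomes -6*spin_speed + 18.
Solve -6*spin_speed + 18 = -18: spin_speed = (-18 - 18) / -6 = 6.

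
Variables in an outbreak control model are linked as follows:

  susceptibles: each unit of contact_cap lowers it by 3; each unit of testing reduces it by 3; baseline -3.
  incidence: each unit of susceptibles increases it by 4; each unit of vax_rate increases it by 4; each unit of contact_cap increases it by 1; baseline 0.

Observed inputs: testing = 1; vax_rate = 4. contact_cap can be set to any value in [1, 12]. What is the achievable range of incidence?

-140 to -19

Substituting into the susceptibles equation gives susceptibles = -3*contact_cap - 6.
Substituting into the incidence equation gives incidence = -11*contact_cap - 8.
Linear in contact_cap, so extremes are at the endpoints: contact_cap = 1 gives incidence = -19; contact_cap = 12 gives incidence = -140.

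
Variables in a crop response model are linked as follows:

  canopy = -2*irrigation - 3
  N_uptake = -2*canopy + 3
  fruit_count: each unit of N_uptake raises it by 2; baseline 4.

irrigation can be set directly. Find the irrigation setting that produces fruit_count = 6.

irrigation = -2

Substituting into the N_uptake equation gives N_uptake = 4*irrigation + 9.
This gives fruit_count = 8*irrigation + 22.
Solve 8*irrigation + 22 = 6: irrigation = (6 - 22) / 8 = -2.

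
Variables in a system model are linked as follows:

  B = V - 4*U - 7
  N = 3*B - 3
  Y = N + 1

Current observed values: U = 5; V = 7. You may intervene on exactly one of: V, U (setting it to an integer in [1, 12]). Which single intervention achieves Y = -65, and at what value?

set V = 6

Intervening on V: with other inputs at their observed values, Y = 3*V - 83. Solving for -65 gives V = 6, within [1, 12].
Intervening on U: Y = -12*U - 2. Reaching -65 requires U = 21/4, not an integer.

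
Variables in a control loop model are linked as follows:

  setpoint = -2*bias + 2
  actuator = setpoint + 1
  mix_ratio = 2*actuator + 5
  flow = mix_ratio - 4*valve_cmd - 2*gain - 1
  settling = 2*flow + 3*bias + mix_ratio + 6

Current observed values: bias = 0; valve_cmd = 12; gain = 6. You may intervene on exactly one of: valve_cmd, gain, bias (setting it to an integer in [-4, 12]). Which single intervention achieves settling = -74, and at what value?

Intervening on valve_cmd: settling = -8*valve_cmd + 13. Reaching -74 requires valve_cmd = 87/8, not an integer.
Intervening on gain: settling = -4*gain - 59. Reaching -74 requires gain = 15/4, not an integer.
Intervening on bias: with other inputs at their observed values, settling = -9*bias - 83. Solving for -74 gives bias = -1, within [-4, 12].

set bias = -1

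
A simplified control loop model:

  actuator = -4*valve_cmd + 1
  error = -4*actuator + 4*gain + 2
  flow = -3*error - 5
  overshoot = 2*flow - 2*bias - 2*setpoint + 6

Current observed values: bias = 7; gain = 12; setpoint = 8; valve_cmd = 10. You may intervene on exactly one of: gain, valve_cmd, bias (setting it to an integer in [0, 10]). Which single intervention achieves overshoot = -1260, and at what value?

set bias = 2

Intervening on gain: overshoot = -24*gain - 982. Reaching -1260 requires gain = 139/12, not an integer.
Intervening on valve_cmd: overshoot = -96*valve_cmd - 310. Reaching -1260 requires valve_cmd = 475/48, not an integer.
Intervening on bias: with other inputs at their observed values, overshoot = -2*bias - 1256. Solving for -1260 gives bias = 2, within [0, 10].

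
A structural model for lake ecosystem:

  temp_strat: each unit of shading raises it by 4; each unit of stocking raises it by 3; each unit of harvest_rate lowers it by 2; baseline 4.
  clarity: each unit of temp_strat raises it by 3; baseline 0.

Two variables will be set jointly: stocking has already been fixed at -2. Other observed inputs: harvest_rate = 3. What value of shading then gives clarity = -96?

With stocking held at -2:
Substituting into the temp_strat equation gives temp_strat = 4*shading - 8.
So clarity = 12*shading - 24.
Solve 12*shading - 24 = -96: shading = (-96 + 24) / 12 = -6.

shading = -6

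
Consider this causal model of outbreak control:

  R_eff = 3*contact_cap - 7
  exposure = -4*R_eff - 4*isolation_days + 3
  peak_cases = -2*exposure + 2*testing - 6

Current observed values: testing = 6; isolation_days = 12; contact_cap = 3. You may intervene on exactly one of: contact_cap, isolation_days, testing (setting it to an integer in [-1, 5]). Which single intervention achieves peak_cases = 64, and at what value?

Intervening on contact_cap: with other inputs at their observed values, peak_cases = 24*contact_cap + 40. Solving for 64 gives contact_cap = 1, within [-1, 5].
Intervening on isolation_days: peak_cases = 8*isolation_days + 16. Reaching 64 requires isolation_days = 6, outside [-1, 5].
Intervening on testing: peak_cases = 2*testing + 100. Reaching 64 requires testing = -18, outside [-1, 5].

set contact_cap = 1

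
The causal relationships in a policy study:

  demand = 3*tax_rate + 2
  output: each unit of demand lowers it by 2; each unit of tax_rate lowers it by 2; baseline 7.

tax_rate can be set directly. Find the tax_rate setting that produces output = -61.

tax_rate = 8

Substituting into the output equation gives output = -8*tax_rate + 3.
Solve -8*tax_rate + 3 = -61: tax_rate = (-61 - 3) / -8 = 8.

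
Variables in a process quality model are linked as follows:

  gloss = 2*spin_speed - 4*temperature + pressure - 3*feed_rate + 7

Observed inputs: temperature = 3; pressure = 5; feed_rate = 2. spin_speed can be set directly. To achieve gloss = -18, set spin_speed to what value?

Substituting into the gloss equation gives gloss = 2*spin_speed - 6.
Solve 2*spin_speed - 6 = -18: spin_speed = (-18 + 6) / 2 = -6.

spin_speed = -6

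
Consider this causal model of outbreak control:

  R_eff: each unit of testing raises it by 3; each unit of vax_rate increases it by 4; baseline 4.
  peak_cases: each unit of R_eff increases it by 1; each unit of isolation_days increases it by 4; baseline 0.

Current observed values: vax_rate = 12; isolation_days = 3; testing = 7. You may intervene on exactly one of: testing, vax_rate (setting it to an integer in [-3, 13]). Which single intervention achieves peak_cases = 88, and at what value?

Intervening on testing: with other inputs at their observed values, peak_cases = 3*testing + 64. Solving for 88 gives testing = 8, within [-3, 13].
Intervening on vax_rate: peak_cases = 4*vax_rate + 37. Reaching 88 requires vax_rate = 51/4, not an integer.

set testing = 8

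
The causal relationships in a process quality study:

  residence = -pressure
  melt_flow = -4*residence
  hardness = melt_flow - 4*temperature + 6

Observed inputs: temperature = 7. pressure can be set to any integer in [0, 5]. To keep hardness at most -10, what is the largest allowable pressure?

pressure = 3

Substituting into the melt_flow equation gives melt_flow = 4*pressure.
This gives hardness = 4*pressure - 22.
Require 4*pressure - 22 ≤ -10, so pressure ≤ 3.
The largest integer in [0, 5] satisfying this is 3.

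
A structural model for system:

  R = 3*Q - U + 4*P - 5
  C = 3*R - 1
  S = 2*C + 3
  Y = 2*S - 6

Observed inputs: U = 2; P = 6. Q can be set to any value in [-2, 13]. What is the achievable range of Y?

128 to 668

Substituting into the R equation gives R = 3*Q + 17.
So C = 9*Q + 50.
So S = 18*Q + 103.
Substituting into the Y equation gives Y = 36*Q + 200.
Linear in Q, so extremes are at the endpoints: Q = -2 gives Y = 128; Q = 13 gives Y = 668.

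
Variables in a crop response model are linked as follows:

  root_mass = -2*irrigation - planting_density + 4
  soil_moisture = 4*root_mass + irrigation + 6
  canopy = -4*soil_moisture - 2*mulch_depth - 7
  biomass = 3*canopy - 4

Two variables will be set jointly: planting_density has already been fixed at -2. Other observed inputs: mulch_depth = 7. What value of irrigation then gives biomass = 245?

With planting_density held at -2:
Substituting into the root_mass equation gives root_mass = -2*irrigation + 6.
soil_moisture becomes -7*irrigation + 30.
This gives canopy = 28*irrigation - 141.
Substituting into the biomass equation gives biomass = 84*irrigation - 427.
Solve 84*irrigation - 427 = 245: irrigation = (245 + 427) / 84 = 8.

irrigation = 8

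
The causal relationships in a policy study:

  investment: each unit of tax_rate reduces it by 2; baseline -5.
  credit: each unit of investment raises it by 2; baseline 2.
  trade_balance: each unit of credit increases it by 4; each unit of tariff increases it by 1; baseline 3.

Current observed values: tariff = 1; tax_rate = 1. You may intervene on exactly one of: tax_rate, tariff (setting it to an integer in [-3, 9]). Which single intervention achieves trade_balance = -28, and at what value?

Intervening on tax_rate: with other inputs at their observed values, trade_balance = -16*tax_rate - 28. Solving for -28 gives tax_rate = 0, within [-3, 9].
Intervening on tariff: trade_balance = tariff - 45. Reaching -28 requires tariff = 17, outside [-3, 9].

set tax_rate = 0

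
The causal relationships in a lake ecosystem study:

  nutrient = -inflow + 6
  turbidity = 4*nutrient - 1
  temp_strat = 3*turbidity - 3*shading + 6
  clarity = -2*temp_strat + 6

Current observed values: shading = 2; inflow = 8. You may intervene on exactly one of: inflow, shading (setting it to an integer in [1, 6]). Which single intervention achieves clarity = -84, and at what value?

set inflow = 2

Intervening on inflow: with other inputs at their observed values, clarity = 24*inflow - 132. Solving for -84 gives inflow = 2, within [1, 6].
Intervening on shading: clarity = 6*shading + 48. Reaching -84 requires shading = -22, outside [1, 6].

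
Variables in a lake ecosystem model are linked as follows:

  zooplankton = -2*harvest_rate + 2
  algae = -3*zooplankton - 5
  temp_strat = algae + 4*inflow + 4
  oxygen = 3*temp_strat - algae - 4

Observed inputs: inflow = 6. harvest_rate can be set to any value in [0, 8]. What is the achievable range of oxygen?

Substituting into the algae equation gives algae = 6*harvest_rate - 11.
Substituting into the temp_strat equation gives temp_strat = 6*harvest_rate + 17.
This gives oxygen = 12*harvest_rate + 58.
Linear in harvest_rate, so extremes are at the endpoints: harvest_rate = 0 gives oxygen = 58; harvest_rate = 8 gives oxygen = 154.

58 to 154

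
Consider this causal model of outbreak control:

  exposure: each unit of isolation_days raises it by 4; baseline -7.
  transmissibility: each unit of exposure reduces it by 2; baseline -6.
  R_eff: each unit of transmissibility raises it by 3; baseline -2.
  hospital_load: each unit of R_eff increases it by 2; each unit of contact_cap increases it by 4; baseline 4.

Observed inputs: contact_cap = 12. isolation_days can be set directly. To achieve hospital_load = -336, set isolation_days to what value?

isolation_days = 9

Substituting into the transmissibility equation gives transmissibility = -8*isolation_days + 8.
Substituting into the R_eff equation gives R_eff = -24*isolation_days + 22.
hospital_load becomes -48*isolation_days + 96.
Solve -48*isolation_days + 96 = -336: isolation_days = (-336 - 96) / -48 = 9.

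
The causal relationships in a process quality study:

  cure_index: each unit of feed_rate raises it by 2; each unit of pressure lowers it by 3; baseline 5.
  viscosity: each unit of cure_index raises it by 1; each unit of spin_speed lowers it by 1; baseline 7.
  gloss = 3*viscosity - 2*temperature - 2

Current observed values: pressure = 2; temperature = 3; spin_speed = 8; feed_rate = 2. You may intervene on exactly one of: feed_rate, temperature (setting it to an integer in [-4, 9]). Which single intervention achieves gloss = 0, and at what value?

Intervening on feed_rate: gloss = 6*feed_rate - 14. Reaching 0 requires feed_rate = 7/3, not an integer.
Intervening on temperature: with other inputs at their observed values, gloss = -2*temperature + 4. Solving for 0 gives temperature = 2, within [-4, 9].

set temperature = 2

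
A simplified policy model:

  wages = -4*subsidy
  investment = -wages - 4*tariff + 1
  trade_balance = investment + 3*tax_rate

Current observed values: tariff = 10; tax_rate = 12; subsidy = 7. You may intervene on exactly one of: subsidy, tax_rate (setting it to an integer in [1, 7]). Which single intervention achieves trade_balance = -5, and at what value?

Intervening on subsidy: trade_balance = 4*subsidy - 3. Reaching -5 requires subsidy = -1/2, not an integer.
Intervening on tax_rate: with other inputs at their observed values, trade_balance = 3*tax_rate - 11. Solving for -5 gives tax_rate = 2, within [1, 7].

set tax_rate = 2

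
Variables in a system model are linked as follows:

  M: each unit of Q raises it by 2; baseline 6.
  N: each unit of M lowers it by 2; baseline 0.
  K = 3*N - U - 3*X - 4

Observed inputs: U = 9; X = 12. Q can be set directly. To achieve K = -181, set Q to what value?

Substituting into the N equation gives N = -4*Q - 12.
K becomes -12*Q - 85.
Solve -12*Q - 85 = -181: Q = (-181 + 85) / -12 = 8.

Q = 8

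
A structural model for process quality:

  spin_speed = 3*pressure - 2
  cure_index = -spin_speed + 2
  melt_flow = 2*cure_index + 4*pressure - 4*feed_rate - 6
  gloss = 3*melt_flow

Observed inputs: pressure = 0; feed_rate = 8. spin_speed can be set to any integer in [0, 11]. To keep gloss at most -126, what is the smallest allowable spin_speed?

Intervening on spin_speed fixes its value directly, overriding its dependence on pressure.
Substituting into the melt_flow equation gives melt_flow = -2*spin_speed - 34.
Substituting into the gloss equation gives gloss = -6*spin_speed - 102.
Require -6*spin_speed - 102 ≤ -126, so spin_speed ≥ 4.
The smallest integer in [0, 11] satisfying this is 4.

spin_speed = 4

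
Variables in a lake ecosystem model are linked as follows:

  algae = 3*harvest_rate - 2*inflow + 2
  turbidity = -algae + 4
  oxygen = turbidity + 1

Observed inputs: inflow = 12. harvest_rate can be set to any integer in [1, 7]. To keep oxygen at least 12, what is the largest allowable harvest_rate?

Substituting into the algae equation gives algae = 3*harvest_rate - 22.
This gives turbidity = -3*harvest_rate + 26.
So oxygen = -3*harvest_rate + 27.
Require -3*harvest_rate + 27 ≥ 12, so harvest_rate ≤ 5.
The largest integer in [1, 7] satisfying this is 5.

harvest_rate = 5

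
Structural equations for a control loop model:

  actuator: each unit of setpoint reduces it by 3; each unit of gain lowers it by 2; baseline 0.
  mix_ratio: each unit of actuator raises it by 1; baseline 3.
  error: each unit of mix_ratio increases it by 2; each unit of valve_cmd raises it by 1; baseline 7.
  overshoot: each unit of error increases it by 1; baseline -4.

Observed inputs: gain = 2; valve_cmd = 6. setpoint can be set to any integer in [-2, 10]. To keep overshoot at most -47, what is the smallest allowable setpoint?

Substituting into the actuator equation gives actuator = -3*setpoint - 4.
This gives mix_ratio = -3*setpoint - 1.
Substituting into the error equation gives error = -6*setpoint + 11.
This gives overshoot = -6*setpoint + 7.
Require -6*setpoint + 7 ≤ -47, so setpoint ≥ 9.
The smallest integer in [-2, 10] satisfying this is 9.

setpoint = 9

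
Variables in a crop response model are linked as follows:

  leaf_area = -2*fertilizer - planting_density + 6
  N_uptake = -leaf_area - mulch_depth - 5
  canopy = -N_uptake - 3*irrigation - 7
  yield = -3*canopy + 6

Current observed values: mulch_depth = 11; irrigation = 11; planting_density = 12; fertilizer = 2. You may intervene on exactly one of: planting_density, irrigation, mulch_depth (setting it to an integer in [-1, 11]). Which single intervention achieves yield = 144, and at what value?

set mulch_depth = -1

Intervening on planting_density: yield = 3*planting_density + 72. Reaching 144 requires planting_density = 24, outside [-1, 11].
Intervening on irrigation: yield = 9*irrigation + 9. Reaching 144 requires irrigation = 15, outside [-1, 11].
Intervening on mulch_depth: with other inputs at their observed values, yield = -3*mulch_depth + 141. Solving for 144 gives mulch_depth = -1, within [-1, 11].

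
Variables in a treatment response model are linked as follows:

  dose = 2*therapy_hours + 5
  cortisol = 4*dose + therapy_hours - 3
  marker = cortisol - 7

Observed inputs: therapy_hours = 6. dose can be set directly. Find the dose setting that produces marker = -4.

dose = 0

Intervening on dose fixes its value directly, overriding its dependence on therapy_hours.
Substituting into the cortisol equation gives cortisol = 4*dose + 3.
marker becomes 4*dose - 4.
Solve 4*dose - 4 = -4: dose = (-4 + 4) / 4 = 0.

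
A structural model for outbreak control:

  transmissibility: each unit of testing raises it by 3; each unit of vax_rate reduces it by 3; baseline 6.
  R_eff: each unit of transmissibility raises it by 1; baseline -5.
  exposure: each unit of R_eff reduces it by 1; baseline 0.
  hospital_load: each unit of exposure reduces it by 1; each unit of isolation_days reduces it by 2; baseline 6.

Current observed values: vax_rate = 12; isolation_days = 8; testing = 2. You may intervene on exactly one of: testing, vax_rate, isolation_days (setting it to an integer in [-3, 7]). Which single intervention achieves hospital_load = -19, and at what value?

set isolation_days = -2

Intervening on testing: hospital_load = 3*testing - 45. Reaching -19 requires testing = 26/3, not an integer.
Intervening on vax_rate: hospital_load = -3*vax_rate - 3. Reaching -19 requires vax_rate = 16/3, not an integer.
Intervening on isolation_days: with other inputs at their observed values, hospital_load = -2*isolation_days - 23. Solving for -19 gives isolation_days = -2, within [-3, 7].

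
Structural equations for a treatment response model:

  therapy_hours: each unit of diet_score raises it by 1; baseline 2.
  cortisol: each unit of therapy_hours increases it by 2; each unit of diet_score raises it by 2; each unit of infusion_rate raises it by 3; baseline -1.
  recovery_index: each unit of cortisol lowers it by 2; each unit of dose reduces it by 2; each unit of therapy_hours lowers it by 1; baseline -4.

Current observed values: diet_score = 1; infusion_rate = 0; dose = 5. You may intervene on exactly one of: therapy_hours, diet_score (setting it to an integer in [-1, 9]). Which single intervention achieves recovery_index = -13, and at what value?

set diet_score = -1

Intervening on therapy_hours: recovery_index = -5*therapy_hours - 16. Reaching -13 requires therapy_hours = -3/5, not an integer.
Intervening on diet_score: with other inputs at their observed values, recovery_index = -9*diet_score - 22. Solving for -13 gives diet_score = -1, within [-1, 9].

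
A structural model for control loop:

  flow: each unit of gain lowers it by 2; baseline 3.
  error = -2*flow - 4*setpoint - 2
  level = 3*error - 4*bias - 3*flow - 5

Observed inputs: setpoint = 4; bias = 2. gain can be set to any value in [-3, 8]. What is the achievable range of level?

-148 to 50

Substituting into the error equation gives error = 4*gain - 24.
level becomes 18*gain - 94.
Linear in gain, so extremes are at the endpoints: gain = -3 gives level = -148; gain = 8 gives level = 50.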